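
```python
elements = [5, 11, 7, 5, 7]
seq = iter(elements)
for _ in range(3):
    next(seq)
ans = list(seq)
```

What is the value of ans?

Step 1: Create iterator over [5, 11, 7, 5, 7].
Step 2: Advance 3 positions (consuming [5, 11, 7]).
Step 3: list() collects remaining elements: [5, 7].
Therefore ans = [5, 7].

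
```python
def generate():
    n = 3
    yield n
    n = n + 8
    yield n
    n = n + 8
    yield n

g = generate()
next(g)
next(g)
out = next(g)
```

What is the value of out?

Step 1: Trace through generator execution:
  Yield 1: n starts at 3, yield 3
  Yield 2: n = 3 + 8 = 11, yield 11
  Yield 3: n = 11 + 8 = 19, yield 19
Step 2: First next() gets 3, second next() gets the second value, third next() yields 19.
Therefore out = 19.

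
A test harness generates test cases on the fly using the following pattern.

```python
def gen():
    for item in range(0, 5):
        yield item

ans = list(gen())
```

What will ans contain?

Step 1: The generator yields each value from range(0, 5).
Step 2: list() consumes all yields: [0, 1, 2, 3, 4].
Therefore ans = [0, 1, 2, 3, 4].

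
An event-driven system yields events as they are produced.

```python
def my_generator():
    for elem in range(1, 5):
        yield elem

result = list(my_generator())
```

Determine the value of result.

Step 1: The generator yields each value from range(1, 5).
Step 2: list() consumes all yields: [1, 2, 3, 4].
Therefore result = [1, 2, 3, 4].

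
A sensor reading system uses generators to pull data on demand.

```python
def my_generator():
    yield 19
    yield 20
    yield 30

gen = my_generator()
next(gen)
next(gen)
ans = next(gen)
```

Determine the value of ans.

Step 1: my_generator() creates a generator.
Step 2: next(gen) yields 19 (consumed and discarded).
Step 3: next(gen) yields 20 (consumed and discarded).
Step 4: next(gen) yields 30, assigned to ans.
Therefore ans = 30.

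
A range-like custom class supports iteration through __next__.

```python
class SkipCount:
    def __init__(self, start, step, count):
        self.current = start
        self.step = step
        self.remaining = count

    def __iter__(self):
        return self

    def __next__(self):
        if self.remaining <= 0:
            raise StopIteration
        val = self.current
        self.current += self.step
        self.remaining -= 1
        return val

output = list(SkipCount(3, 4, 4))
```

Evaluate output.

Step 1: SkipCount starts at 3, increments by 4, for 4 steps:
  Yield 3, then current += 4
  Yield 7, then current += 4
  Yield 11, then current += 4
  Yield 15, then current += 4
Therefore output = [3, 7, 11, 15].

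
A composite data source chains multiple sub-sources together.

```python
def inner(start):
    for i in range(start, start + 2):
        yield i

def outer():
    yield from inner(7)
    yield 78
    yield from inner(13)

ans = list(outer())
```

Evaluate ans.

Step 1: outer() delegates to inner(7):
  yield 7
  yield 8
Step 2: yield 78
Step 3: Delegates to inner(13):
  yield 13
  yield 14
Therefore ans = [7, 8, 78, 13, 14].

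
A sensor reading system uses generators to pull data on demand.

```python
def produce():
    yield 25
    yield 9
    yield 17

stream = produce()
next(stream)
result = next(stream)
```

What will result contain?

Step 1: produce() creates a generator.
Step 2: next(stream) yields 25 (consumed and discarded).
Step 3: next(stream) yields 9, assigned to result.
Therefore result = 9.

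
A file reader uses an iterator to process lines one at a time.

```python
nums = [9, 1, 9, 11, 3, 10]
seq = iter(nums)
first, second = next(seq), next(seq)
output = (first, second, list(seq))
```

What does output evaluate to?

Step 1: Create iterator over [9, 1, 9, 11, 3, 10].
Step 2: first = 9, second = 1.
Step 3: Remaining elements: [9, 11, 3, 10].
Therefore output = (9, 1, [9, 11, 3, 10]).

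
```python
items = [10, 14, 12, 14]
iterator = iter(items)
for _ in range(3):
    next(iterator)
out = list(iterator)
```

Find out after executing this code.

Step 1: Create iterator over [10, 14, 12, 14].
Step 2: Advance 3 positions (consuming [10, 14, 12]).
Step 3: list() collects remaining elements: [14].
Therefore out = [14].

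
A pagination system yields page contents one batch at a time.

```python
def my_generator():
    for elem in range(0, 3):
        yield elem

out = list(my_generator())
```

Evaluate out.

Step 1: The generator yields each value from range(0, 3).
Step 2: list() consumes all yields: [0, 1, 2].
Therefore out = [0, 1, 2].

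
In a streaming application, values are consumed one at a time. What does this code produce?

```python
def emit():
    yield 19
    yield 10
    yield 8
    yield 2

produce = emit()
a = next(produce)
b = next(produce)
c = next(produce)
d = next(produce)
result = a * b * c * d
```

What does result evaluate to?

Step 1: Create generator and consume all values:
  a = next(produce) = 19
  b = next(produce) = 10
  c = next(produce) = 8
  d = next(produce) = 2
Step 2: result = 19 * 10 * 8 * 2 = 3040.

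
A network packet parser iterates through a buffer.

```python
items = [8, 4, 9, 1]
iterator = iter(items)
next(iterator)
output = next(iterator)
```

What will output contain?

Step 1: Create iterator over [8, 4, 9, 1].
Step 2: next() consumes 8.
Step 3: next() returns 4.
Therefore output = 4.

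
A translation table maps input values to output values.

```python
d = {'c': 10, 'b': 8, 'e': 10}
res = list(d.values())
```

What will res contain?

Step 1: d.values() returns the dictionary values in insertion order.
Therefore res = [10, 8, 10].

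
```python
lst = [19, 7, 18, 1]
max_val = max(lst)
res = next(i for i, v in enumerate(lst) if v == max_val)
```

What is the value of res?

Step 1: max([19, 7, 18, 1]) = 19.
Step 2: Find first index where value == 19:
  Index 0: 19 == 19, found!
Therefore res = 0.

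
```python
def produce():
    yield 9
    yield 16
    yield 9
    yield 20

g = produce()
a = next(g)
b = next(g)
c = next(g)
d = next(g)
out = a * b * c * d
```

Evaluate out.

Step 1: Create generator and consume all values:
  a = next(g) = 9
  b = next(g) = 16
  c = next(g) = 9
  d = next(g) = 20
Step 2: out = 9 * 16 * 9 * 20 = 25920.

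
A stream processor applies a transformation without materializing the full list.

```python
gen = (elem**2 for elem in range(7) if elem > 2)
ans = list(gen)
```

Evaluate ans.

Step 1: For range(7), keep elem > 2, then square:
  elem=0: 0 <= 2, excluded
  elem=1: 1 <= 2, excluded
  elem=2: 2 <= 2, excluded
  elem=3: 3 > 2, yield 3**2 = 9
  elem=4: 4 > 2, yield 4**2 = 16
  elem=5: 5 > 2, yield 5**2 = 25
  elem=6: 6 > 2, yield 6**2 = 36
Therefore ans = [9, 16, 25, 36].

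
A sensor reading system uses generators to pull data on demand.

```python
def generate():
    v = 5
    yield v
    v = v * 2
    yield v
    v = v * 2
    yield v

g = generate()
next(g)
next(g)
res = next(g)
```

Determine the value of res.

Step 1: Trace through generator execution:
  Yield 1: v starts at 5, yield 5
  Yield 2: v = 5 * 2 = 10, yield 10
  Yield 3: v = 10 * 2 = 20, yield 20
Step 2: First next() gets 5, second next() gets the second value, third next() yields 20.
Therefore res = 20.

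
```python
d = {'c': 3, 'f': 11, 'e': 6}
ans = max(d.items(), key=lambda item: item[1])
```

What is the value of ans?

Step 1: Find item with maximum value:
  ('c', 3)
  ('f', 11)
  ('e', 6)
Step 2: Maximum value is 11 at key 'f'.
Therefore ans = ('f', 11).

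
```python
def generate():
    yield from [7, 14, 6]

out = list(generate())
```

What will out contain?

Step 1: yield from delegates to the iterable, yielding each element.
Step 2: Collected values: [7, 14, 6].
Therefore out = [7, 14, 6].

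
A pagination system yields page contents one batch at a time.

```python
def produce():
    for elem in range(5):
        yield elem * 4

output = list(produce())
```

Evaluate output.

Step 1: For each elem in range(5), yield elem * 4:
  elem=0: yield 0 * 4 = 0
  elem=1: yield 1 * 4 = 4
  elem=2: yield 2 * 4 = 8
  elem=3: yield 3 * 4 = 12
  elem=4: yield 4 * 4 = 16
Therefore output = [0, 4, 8, 12, 16].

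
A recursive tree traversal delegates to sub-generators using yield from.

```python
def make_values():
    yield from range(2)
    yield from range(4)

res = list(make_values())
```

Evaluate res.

Step 1: Trace yields in order:
  yield 0
  yield 1
  yield 0
  yield 1
  yield 2
  yield 3
Therefore res = [0, 1, 0, 1, 2, 3].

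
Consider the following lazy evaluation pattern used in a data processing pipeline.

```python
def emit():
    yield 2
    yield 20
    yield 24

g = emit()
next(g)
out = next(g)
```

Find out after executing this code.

Step 1: emit() creates a generator.
Step 2: next(g) yields 2 (consumed and discarded).
Step 3: next(g) yields 20, assigned to out.
Therefore out = 20.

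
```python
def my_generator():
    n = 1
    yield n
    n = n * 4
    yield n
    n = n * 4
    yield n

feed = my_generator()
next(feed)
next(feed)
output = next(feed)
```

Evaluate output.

Step 1: Trace through generator execution:
  Yield 1: n starts at 1, yield 1
  Yield 2: n = 1 * 4 = 4, yield 4
  Yield 3: n = 4 * 4 = 16, yield 16
Step 2: First next() gets 1, second next() gets the second value, third next() yields 16.
Therefore output = 16.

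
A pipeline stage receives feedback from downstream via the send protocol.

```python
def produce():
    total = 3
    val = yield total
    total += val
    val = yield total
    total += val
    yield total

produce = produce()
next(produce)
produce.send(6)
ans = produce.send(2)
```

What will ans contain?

Step 1: next() -> yield total=3.
Step 2: send(6) -> val=6, total = 3+6 = 9, yield 9.
Step 3: send(2) -> val=2, total = 9+2 = 11, yield 11.
Therefore ans = 11.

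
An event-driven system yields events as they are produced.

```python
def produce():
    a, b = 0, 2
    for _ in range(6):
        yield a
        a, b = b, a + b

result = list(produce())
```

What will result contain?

Step 1: Fibonacci-like sequence starting with a=0, b=2:
  Iteration 1: yield a=0, then a,b = 2,2
  Iteration 2: yield a=2, then a,b = 2,4
  Iteration 3: yield a=2, then a,b = 4,6
  Iteration 4: yield a=4, then a,b = 6,10
  Iteration 5: yield a=6, then a,b = 10,16
  Iteration 6: yield a=10, then a,b = 16,26
Therefore result = [0, 2, 2, 4, 6, 10].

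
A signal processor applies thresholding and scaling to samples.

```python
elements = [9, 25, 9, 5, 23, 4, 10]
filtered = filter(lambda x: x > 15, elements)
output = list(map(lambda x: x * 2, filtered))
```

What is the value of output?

Step 1: Filter elements for elements > 15:
  9: removed
  25: kept
  9: removed
  5: removed
  23: kept
  4: removed
  10: removed
Step 2: Map x * 2 on filtered [25, 23]:
  25 -> 50
  23 -> 46
Therefore output = [50, 46].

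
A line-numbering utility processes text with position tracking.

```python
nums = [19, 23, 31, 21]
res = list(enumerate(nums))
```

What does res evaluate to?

Step 1: enumerate pairs each element with its index:
  (0, 19)
  (1, 23)
  (2, 31)
  (3, 21)
Therefore res = [(0, 19), (1, 23), (2, 31), (3, 21)].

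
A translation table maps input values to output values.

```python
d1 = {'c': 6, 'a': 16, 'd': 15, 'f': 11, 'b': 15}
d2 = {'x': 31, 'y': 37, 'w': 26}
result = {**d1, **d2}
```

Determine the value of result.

Step 1: Merge d1 and d2 (d2 values override on key conflicts).
Step 2: d1 has keys ['c', 'a', 'd', 'f', 'b'], d2 has keys ['x', 'y', 'w'].
Therefore result = {'c': 6, 'a': 16, 'd': 15, 'f': 11, 'b': 15, 'x': 31, 'y': 37, 'w': 26}.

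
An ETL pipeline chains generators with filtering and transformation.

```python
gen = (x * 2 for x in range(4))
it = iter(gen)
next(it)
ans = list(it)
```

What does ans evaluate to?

Step 1: Generator produces [0, 2, 4, 6].
Step 2: next(it) consumes first element (0).
Step 3: list(it) collects remaining: [2, 4, 6].
Therefore ans = [2, 4, 6].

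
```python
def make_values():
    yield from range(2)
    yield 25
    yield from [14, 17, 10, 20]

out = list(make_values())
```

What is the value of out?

Step 1: Trace yields in order:
  yield 0
  yield 1
  yield 25
  yield 14
  yield 17
  yield 10
  yield 20
Therefore out = [0, 1, 25, 14, 17, 10, 20].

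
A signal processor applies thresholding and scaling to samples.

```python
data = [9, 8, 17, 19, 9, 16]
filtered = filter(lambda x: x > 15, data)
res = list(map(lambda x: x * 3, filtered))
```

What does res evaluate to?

Step 1: Filter data for elements > 15:
  9: removed
  8: removed
  17: kept
  19: kept
  9: removed
  16: kept
Step 2: Map x * 3 on filtered [17, 19, 16]:
  17 -> 51
  19 -> 57
  16 -> 48
Therefore res = [51, 57, 48].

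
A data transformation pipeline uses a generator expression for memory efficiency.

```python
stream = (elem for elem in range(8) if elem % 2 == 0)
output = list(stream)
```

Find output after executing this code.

Step 1: Filter range(8) keeping only even values:
  elem=0: even, included
  elem=1: odd, excluded
  elem=2: even, included
  elem=3: odd, excluded
  elem=4: even, included
  elem=5: odd, excluded
  elem=6: even, included
  elem=7: odd, excluded
Therefore output = [0, 2, 4, 6].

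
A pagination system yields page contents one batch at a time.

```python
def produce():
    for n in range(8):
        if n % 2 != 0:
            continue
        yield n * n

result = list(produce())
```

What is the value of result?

Step 1: Only yield n**2 when n is divisible by 2:
  n=0: 0 % 2 == 0, yield 0**2 = 0
  n=2: 2 % 2 == 0, yield 2**2 = 4
  n=4: 4 % 2 == 0, yield 4**2 = 16
  n=6: 6 % 2 == 0, yield 6**2 = 36
Therefore result = [0, 4, 16, 36].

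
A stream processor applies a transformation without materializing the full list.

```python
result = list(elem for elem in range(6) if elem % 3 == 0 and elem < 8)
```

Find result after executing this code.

Step 1: Filter range(6) where elem % 3 == 0 and elem < 8:
  elem=0: both conditions met, included
  elem=1: excluded (1 % 3 != 0)
  elem=2: excluded (2 % 3 != 0)
  elem=3: both conditions met, included
  elem=4: excluded (4 % 3 != 0)
  elem=5: excluded (5 % 3 != 0)
Therefore result = [0, 3].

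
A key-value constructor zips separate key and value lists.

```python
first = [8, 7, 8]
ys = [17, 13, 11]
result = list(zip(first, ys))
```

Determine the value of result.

Step 1: zip pairs elements at same index:
  Index 0: (8, 17)
  Index 1: (7, 13)
  Index 2: (8, 11)
Therefore result = [(8, 17), (7, 13), (8, 11)].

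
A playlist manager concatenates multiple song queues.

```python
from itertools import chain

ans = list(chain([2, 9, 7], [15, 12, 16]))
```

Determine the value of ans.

Step 1: chain() concatenates iterables: [2, 9, 7] + [15, 12, 16].
Therefore ans = [2, 9, 7, 15, 12, 16].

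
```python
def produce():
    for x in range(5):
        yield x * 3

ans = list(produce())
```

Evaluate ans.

Step 1: For each x in range(5), yield x * 3:
  x=0: yield 0 * 3 = 0
  x=1: yield 1 * 3 = 3
  x=2: yield 2 * 3 = 6
  x=3: yield 3 * 3 = 9
  x=4: yield 4 * 3 = 12
Therefore ans = [0, 3, 6, 9, 12].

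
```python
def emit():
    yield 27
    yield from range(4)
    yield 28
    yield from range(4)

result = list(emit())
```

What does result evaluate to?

Step 1: Trace yields in order:
  yield 27
  yield 0
  yield 1
  yield 2
  yield 3
  yield 28
  yield 0
  yield 1
  yield 2
  yield 3
Therefore result = [27, 0, 1, 2, 3, 28, 0, 1, 2, 3].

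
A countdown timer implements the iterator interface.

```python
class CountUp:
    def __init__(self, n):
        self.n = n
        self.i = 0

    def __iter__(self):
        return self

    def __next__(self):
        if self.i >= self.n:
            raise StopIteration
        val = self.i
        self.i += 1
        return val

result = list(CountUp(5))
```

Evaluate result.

Step 1: CountUp(5) creates an iterator counting 0 to 4.
Step 2: list() consumes all values: [0, 1, 2, 3, 4].
Therefore result = [0, 1, 2, 3, 4].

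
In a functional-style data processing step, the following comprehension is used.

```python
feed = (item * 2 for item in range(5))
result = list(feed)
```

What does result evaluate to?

Step 1: For each item in range(5), compute item*2:
  item=0: 0*2 = 0
  item=1: 1*2 = 2
  item=2: 2*2 = 4
  item=3: 3*2 = 6
  item=4: 4*2 = 8
Therefore result = [0, 2, 4, 6, 8].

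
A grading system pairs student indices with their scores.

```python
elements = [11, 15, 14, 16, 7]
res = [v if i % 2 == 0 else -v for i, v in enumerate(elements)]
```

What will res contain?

Step 1: For each (i, v), keep v if i is even, negate if odd:
  i=0 (even): keep 11
  i=1 (odd): negate to -15
  i=2 (even): keep 14
  i=3 (odd): negate to -16
  i=4 (even): keep 7
Therefore res = [11, -15, 14, -16, 7].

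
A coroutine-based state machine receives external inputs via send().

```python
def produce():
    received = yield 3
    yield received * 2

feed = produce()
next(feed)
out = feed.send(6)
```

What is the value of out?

Step 1: next(feed) advances to first yield, producing 3.
Step 2: send(6) resumes, received = 6.
Step 3: yield received * 2 = 6 * 2 = 12.
Therefore out = 12.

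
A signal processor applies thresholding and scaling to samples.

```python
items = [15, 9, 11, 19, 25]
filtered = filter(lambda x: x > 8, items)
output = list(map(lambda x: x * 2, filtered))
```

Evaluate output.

Step 1: Filter items for elements > 8:
  15: kept
  9: kept
  11: kept
  19: kept
  25: kept
Step 2: Map x * 2 on filtered [15, 9, 11, 19, 25]:
  15 -> 30
  9 -> 18
  11 -> 22
  19 -> 38
  25 -> 50
Therefore output = [30, 18, 22, 38, 50].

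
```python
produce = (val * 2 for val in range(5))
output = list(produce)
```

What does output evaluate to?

Step 1: For each val in range(5), compute val*2:
  val=0: 0*2 = 0
  val=1: 1*2 = 2
  val=2: 2*2 = 4
  val=3: 3*2 = 6
  val=4: 4*2 = 8
Therefore output = [0, 2, 4, 6, 8].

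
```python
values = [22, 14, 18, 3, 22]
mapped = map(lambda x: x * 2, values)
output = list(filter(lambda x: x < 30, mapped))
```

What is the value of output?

Step 1: Map x * 2:
  22 -> 44
  14 -> 28
  18 -> 36
  3 -> 6
  22 -> 44
Step 2: Filter for < 30:
  44: removed
  28: kept
  36: removed
  6: kept
  44: removed
Therefore output = [28, 6].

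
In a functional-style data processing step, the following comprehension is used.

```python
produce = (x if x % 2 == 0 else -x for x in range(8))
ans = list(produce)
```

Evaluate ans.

Step 1: For each x in range(8), yield x if even, else -x:
  x=0: even, yield 0
  x=1: odd, yield -1
  x=2: even, yield 2
  x=3: odd, yield -3
  x=4: even, yield 4
  x=5: odd, yield -5
  x=6: even, yield 6
  x=7: odd, yield -7
Therefore ans = [0, -1, 2, -3, 4, -5, 6, -7].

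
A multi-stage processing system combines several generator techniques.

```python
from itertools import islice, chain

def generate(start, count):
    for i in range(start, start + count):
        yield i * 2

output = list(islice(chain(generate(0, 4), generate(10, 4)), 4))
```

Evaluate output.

Step 1: generate(0, 4) yields [0, 2, 4, 6].
Step 2: generate(10, 4) yields [20, 22, 24, 26].
Step 3: chain concatenates: [0, 2, 4, 6, 20, 22, 24, 26].
Step 4: islice takes first 4: [0, 2, 4, 6].
Therefore output = [0, 2, 4, 6].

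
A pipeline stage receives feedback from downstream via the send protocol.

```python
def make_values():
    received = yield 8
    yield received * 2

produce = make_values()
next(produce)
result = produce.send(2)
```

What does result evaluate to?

Step 1: next(produce) advances to first yield, producing 8.
Step 2: send(2) resumes, received = 2.
Step 3: yield received * 2 = 2 * 2 = 4.
Therefore result = 4.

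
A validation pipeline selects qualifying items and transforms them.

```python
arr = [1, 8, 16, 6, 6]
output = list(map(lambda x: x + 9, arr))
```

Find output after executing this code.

Step 1: Apply lambda x: x + 9 to each element:
  1 -> 10
  8 -> 17
  16 -> 25
  6 -> 15
  6 -> 15
Therefore output = [10, 17, 25, 15, 15].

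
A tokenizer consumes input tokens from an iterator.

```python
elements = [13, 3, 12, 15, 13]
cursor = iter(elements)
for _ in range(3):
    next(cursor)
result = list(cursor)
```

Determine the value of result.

Step 1: Create iterator over [13, 3, 12, 15, 13].
Step 2: Advance 3 positions (consuming [13, 3, 12]).
Step 3: list() collects remaining elements: [15, 13].
Therefore result = [15, 13].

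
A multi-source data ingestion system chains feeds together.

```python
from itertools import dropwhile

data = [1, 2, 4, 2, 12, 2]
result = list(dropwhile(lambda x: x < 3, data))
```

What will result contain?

Step 1: dropwhile drops elements while < 3:
  1 < 3: dropped
  2 < 3: dropped
  4: kept (dropping stopped)
Step 2: Remaining elements kept regardless of condition.
Therefore result = [4, 2, 12, 2].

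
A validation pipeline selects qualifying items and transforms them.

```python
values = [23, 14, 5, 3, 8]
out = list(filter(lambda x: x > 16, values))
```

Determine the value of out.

Step 1: Filter elements > 16:
  23: kept
  14: removed
  5: removed
  3: removed
  8: removed
Therefore out = [23].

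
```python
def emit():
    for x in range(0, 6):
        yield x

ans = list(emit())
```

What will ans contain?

Step 1: The generator yields each value from range(0, 6).
Step 2: list() consumes all yields: [0, 1, 2, 3, 4, 5].
Therefore ans = [0, 1, 2, 3, 4, 5].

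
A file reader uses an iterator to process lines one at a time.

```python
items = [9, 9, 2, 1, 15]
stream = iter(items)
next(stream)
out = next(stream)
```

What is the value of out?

Step 1: Create iterator over [9, 9, 2, 1, 15].
Step 2: next() consumes 9.
Step 3: next() returns 9.
Therefore out = 9.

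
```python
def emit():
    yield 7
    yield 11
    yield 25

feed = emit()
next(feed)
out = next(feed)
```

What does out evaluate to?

Step 1: emit() creates a generator.
Step 2: next(feed) yields 7 (consumed and discarded).
Step 3: next(feed) yields 11, assigned to out.
Therefore out = 11.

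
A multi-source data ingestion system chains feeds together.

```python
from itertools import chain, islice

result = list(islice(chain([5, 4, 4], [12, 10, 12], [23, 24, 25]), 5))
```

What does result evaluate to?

Step 1: chain([5, 4, 4], [12, 10, 12], [23, 24, 25]) = [5, 4, 4, 12, 10, 12, 23, 24, 25].
Step 2: islice takes first 5 elements: [5, 4, 4, 12, 10].
Therefore result = [5, 4, 4, 12, 10].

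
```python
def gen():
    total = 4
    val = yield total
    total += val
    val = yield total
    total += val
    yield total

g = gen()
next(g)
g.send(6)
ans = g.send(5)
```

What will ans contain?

Step 1: next() -> yield total=4.
Step 2: send(6) -> val=6, total = 4+6 = 10, yield 10.
Step 3: send(5) -> val=5, total = 10+5 = 15, yield 15.
Therefore ans = 15.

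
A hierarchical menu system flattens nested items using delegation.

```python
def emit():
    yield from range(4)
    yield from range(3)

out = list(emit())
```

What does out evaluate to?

Step 1: Trace yields in order:
  yield 0
  yield 1
  yield 2
  yield 3
  yield 0
  yield 1
  yield 2
Therefore out = [0, 1, 2, 3, 0, 1, 2].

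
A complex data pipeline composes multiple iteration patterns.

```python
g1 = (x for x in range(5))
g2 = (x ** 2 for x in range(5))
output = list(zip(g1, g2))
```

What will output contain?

Step 1: g1 produces [0, 1, 2, 3, 4].
Step 2: g2 produces [0, 1, 4, 9, 16].
Step 3: zip pairs them: [(0, 0), (1, 1), (2, 4), (3, 9), (4, 16)].
Therefore output = [(0, 0), (1, 1), (2, 4), (3, 9), (4, 16)].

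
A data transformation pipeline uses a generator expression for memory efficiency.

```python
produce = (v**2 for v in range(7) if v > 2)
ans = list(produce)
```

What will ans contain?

Step 1: For range(7), keep v > 2, then square:
  v=0: 0 <= 2, excluded
  v=1: 1 <= 2, excluded
  v=2: 2 <= 2, excluded
  v=3: 3 > 2, yield 3**2 = 9
  v=4: 4 > 2, yield 4**2 = 16
  v=5: 5 > 2, yield 5**2 = 25
  v=6: 6 > 2, yield 6**2 = 36
Therefore ans = [9, 16, 25, 36].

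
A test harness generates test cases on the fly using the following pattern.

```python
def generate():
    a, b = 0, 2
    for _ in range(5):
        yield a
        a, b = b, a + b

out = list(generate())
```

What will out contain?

Step 1: Fibonacci-like sequence starting with a=0, b=2:
  Iteration 1: yield a=0, then a,b = 2,2
  Iteration 2: yield a=2, then a,b = 2,4
  Iteration 3: yield a=2, then a,b = 4,6
  Iteration 4: yield a=4, then a,b = 6,10
  Iteration 5: yield a=6, then a,b = 10,16
Therefore out = [0, 2, 2, 4, 6].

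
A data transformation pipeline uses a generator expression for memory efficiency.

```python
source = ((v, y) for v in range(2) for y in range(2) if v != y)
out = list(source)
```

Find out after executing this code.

Step 1: Nested generator over range(2) x range(2) where v != y:
  (0, 0): excluded (v == y)
  (0, 1): included
  (1, 0): included
  (1, 1): excluded (v == y)
Therefore out = [(0, 1), (1, 0)].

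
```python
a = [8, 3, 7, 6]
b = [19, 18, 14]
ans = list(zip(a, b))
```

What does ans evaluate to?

Step 1: zip stops at shortest (len(a)=4, len(b)=3):
  Index 0: (8, 19)
  Index 1: (3, 18)
  Index 2: (7, 14)
Step 2: Last element of a (6) has no pair, dropped.
Therefore ans = [(8, 19), (3, 18), (7, 14)].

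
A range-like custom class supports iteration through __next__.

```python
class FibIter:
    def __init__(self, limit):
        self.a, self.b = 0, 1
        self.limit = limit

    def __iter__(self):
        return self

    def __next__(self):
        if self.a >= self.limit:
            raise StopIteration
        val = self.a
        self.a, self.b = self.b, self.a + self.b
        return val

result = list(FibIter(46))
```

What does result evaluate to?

Step 1: Fibonacci-like sequence (a=0, b=1) until >= 46:
  Yield 0, then a,b = 1,1
  Yield 1, then a,b = 1,2
  Yield 1, then a,b = 2,3
  Yield 2, then a,b = 3,5
  Yield 3, then a,b = 5,8
  Yield 5, then a,b = 8,13
  Yield 8, then a,b = 13,21
  Yield 13, then a,b = 21,34
  Yield 21, then a,b = 34,55
  Yield 34, then a,b = 55,89
Step 2: 55 >= 46, stop.
Therefore result = [0, 1, 1, 2, 3, 5, 8, 13, 21, 34].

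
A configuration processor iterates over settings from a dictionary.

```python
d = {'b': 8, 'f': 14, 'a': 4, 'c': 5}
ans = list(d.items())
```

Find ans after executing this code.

Step 1: d.items() returns (key, value) pairs in insertion order.
Therefore ans = [('b', 8), ('f', 14), ('a', 4), ('c', 5)].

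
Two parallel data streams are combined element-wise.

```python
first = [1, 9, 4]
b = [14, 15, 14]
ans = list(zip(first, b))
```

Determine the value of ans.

Step 1: zip pairs elements at same index:
  Index 0: (1, 14)
  Index 1: (9, 15)
  Index 2: (4, 14)
Therefore ans = [(1, 14), (9, 15), (4, 14)].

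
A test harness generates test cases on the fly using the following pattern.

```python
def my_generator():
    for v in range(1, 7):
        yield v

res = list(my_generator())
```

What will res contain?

Step 1: The generator yields each value from range(1, 7).
Step 2: list() consumes all yields: [1, 2, 3, 4, 5, 6].
Therefore res = [1, 2, 3, 4, 5, 6].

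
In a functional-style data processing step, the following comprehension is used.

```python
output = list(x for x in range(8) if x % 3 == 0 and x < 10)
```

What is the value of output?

Step 1: Filter range(8) where x % 3 == 0 and x < 10:
  x=0: both conditions met, included
  x=1: excluded (1 % 3 != 0)
  x=2: excluded (2 % 3 != 0)
  x=3: both conditions met, included
  x=4: excluded (4 % 3 != 0)
  x=5: excluded (5 % 3 != 0)
  x=6: both conditions met, included
  x=7: excluded (7 % 3 != 0)
Therefore output = [0, 3, 6].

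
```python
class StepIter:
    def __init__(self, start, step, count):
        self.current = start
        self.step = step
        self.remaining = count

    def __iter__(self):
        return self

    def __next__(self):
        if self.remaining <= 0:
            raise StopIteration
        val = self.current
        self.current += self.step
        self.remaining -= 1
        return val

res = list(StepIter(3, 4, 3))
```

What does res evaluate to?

Step 1: StepIter starts at 3, increments by 4, for 3 steps:
  Yield 3, then current += 4
  Yield 7, then current += 4
  Yield 11, then current += 4
Therefore res = [3, 7, 11].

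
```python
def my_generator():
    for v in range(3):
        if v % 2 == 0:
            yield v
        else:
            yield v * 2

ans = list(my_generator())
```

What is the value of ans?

Step 1: For each v in range(3), yield v if even, else v*2:
  v=0 (even): yield 0
  v=1 (odd): yield 1*2 = 2
  v=2 (even): yield 2
Therefore ans = [0, 2, 2].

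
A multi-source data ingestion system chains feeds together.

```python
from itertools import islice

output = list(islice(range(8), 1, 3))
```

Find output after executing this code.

Step 1: islice(range(8), 1, 3) takes elements at indices [1, 3).
Step 2: Elements: [1, 2].
Therefore output = [1, 2].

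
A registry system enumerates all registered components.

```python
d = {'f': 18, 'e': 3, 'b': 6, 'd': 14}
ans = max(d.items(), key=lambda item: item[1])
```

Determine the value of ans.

Step 1: Find item with maximum value:
  ('f', 18)
  ('e', 3)
  ('b', 6)
  ('d', 14)
Step 2: Maximum value is 18 at key 'f'.
Therefore ans = ('f', 18).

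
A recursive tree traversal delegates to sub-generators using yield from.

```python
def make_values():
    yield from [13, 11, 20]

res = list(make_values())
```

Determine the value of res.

Step 1: yield from delegates to the iterable, yielding each element.
Step 2: Collected values: [13, 11, 20].
Therefore res = [13, 11, 20].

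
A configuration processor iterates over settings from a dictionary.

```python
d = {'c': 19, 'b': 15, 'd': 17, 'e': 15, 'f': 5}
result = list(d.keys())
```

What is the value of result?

Step 1: d.keys() returns the dictionary keys in insertion order.
Therefore result = ['c', 'b', 'd', 'e', 'f'].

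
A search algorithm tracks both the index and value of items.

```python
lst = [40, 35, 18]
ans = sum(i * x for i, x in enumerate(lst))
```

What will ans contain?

Step 1: Compute i * x for each (i, x) in enumerate([40, 35, 18]):
  i=0, x=40: 0*40 = 0
  i=1, x=35: 1*35 = 35
  i=2, x=18: 2*18 = 36
Step 2: sum = 0 + 35 + 36 = 71.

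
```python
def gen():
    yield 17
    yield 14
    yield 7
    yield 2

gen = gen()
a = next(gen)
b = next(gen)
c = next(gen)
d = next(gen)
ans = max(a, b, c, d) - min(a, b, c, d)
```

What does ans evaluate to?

Step 1: Create generator and consume all values:
  a = next(gen) = 17
  b = next(gen) = 14
  c = next(gen) = 7
  d = next(gen) = 2
Step 2: max = 17, min = 2, ans = 17 - 2 = 15.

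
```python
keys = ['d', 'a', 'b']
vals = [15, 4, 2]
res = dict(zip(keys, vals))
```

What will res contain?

Step 1: zip pairs keys with values:
  'd' -> 15
  'a' -> 4
  'b' -> 2
Therefore res = {'d': 15, 'a': 4, 'b': 2}.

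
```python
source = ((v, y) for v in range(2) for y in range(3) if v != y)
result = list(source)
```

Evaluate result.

Step 1: Nested generator over range(2) x range(3) where v != y:
  (0, 0): excluded (v == y)
  (0, 1): included
  (0, 2): included
  (1, 0): included
  (1, 1): excluded (v == y)
  (1, 2): included
Therefore result = [(0, 1), (0, 2), (1, 0), (1, 2)].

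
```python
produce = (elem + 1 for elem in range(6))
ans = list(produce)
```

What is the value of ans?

Step 1: For each elem in range(6), compute elem+1:
  elem=0: 0+1 = 1
  elem=1: 1+1 = 2
  elem=2: 2+1 = 3
  elem=3: 3+1 = 4
  elem=4: 4+1 = 5
  elem=5: 5+1 = 6
Therefore ans = [1, 2, 3, 4, 5, 6].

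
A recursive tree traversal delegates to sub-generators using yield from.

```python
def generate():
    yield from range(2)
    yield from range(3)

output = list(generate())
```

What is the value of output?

Step 1: Trace yields in order:
  yield 0
  yield 1
  yield 0
  yield 1
  yield 2
Therefore output = [0, 1, 0, 1, 2].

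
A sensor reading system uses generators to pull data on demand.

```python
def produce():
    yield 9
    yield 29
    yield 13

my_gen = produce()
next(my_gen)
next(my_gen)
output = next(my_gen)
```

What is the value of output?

Step 1: produce() creates a generator.
Step 2: next(my_gen) yields 9 (consumed and discarded).
Step 3: next(my_gen) yields 29 (consumed and discarded).
Step 4: next(my_gen) yields 13, assigned to output.
Therefore output = 13.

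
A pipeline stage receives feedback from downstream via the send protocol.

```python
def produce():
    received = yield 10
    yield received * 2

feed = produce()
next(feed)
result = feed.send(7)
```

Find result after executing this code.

Step 1: next(feed) advances to first yield, producing 10.
Step 2: send(7) resumes, received = 7.
Step 3: yield received * 2 = 7 * 2 = 14.
Therefore result = 14.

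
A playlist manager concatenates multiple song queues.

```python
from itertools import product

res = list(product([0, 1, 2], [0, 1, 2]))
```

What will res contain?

Step 1: product([0, 1, 2], [0, 1, 2]) gives all pairs:
  (0, 0)
  (0, 1)
  (0, 2)
  (1, 0)
  (1, 1)
  (1, 2)
  (2, 0)
  (2, 1)
  (2, 2)
Therefore res = [(0, 0), (0, 1), (0, 2), (1, 0), (1, 1), (1, 2), (2, 0), (2, 1), (2, 2)].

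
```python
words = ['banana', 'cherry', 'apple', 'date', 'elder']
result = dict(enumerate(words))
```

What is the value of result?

Step 1: enumerate pairs indices with words:
  0 -> 'banana'
  1 -> 'cherry'
  2 -> 'apple'
  3 -> 'date'
  4 -> 'elder'
Therefore result = {0: 'banana', 1: 'cherry', 2: 'apple', 3: 'date', 4: 'elder'}.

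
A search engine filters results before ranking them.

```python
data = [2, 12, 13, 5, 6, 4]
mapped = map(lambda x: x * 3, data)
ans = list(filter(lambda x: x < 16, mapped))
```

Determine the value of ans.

Step 1: Map x * 3:
  2 -> 6
  12 -> 36
  13 -> 39
  5 -> 15
  6 -> 18
  4 -> 12
Step 2: Filter for < 16:
  6: kept
  36: removed
  39: removed
  15: kept
  18: removed
  12: kept
Therefore ans = [6, 15, 12].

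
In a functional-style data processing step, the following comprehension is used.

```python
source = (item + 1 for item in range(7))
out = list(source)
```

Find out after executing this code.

Step 1: For each item in range(7), compute item+1:
  item=0: 0+1 = 1
  item=1: 1+1 = 2
  item=2: 2+1 = 3
  item=3: 3+1 = 4
  item=4: 4+1 = 5
  item=5: 5+1 = 6
  item=6: 6+1 = 7
Therefore out = [1, 2, 3, 4, 5, 6, 7].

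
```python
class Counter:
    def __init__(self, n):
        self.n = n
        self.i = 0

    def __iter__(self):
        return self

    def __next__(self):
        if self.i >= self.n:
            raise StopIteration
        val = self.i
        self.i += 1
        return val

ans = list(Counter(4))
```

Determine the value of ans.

Step 1: Counter(4) creates an iterator counting 0 to 3.
Step 2: list() consumes all values: [0, 1, 2, 3].
Therefore ans = [0, 1, 2, 3].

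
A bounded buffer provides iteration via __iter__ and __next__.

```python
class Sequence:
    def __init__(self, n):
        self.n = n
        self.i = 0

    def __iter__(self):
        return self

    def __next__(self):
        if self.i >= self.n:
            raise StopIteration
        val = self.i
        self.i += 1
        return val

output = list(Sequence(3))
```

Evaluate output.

Step 1: Sequence(3) creates an iterator counting 0 to 2.
Step 2: list() consumes all values: [0, 1, 2].
Therefore output = [0, 1, 2].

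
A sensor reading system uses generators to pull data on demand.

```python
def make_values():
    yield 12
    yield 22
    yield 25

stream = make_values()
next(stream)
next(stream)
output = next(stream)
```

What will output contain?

Step 1: make_values() creates a generator.
Step 2: next(stream) yields 12 (consumed and discarded).
Step 3: next(stream) yields 22 (consumed and discarded).
Step 4: next(stream) yields 25, assigned to output.
Therefore output = 25.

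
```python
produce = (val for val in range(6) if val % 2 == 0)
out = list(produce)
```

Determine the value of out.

Step 1: Filter range(6) keeping only even values:
  val=0: even, included
  val=1: odd, excluded
  val=2: even, included
  val=3: odd, excluded
  val=4: even, included
  val=5: odd, excluded
Therefore out = [0, 2, 4].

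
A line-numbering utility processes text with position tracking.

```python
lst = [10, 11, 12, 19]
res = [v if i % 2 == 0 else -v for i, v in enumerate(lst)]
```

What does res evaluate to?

Step 1: For each (i, v), keep v if i is even, negate if odd:
  i=0 (even): keep 10
  i=1 (odd): negate to -11
  i=2 (even): keep 12
  i=3 (odd): negate to -19
Therefore res = [10, -11, 12, -19].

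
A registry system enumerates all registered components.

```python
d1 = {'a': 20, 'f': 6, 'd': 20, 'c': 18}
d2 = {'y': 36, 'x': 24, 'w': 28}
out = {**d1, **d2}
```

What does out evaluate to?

Step 1: Merge d1 and d2 (d2 values override on key conflicts).
Step 2: d1 has keys ['a', 'f', 'd', 'c'], d2 has keys ['y', 'x', 'w'].
Therefore out = {'a': 20, 'f': 6, 'd': 20, 'c': 18, 'y': 36, 'x': 24, 'w': 28}.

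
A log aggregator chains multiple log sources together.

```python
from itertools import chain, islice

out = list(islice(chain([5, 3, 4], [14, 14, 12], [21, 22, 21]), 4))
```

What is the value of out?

Step 1: chain([5, 3, 4], [14, 14, 12], [21, 22, 21]) = [5, 3, 4, 14, 14, 12, 21, 22, 21].
Step 2: islice takes first 4 elements: [5, 3, 4, 14].
Therefore out = [5, 3, 4, 14].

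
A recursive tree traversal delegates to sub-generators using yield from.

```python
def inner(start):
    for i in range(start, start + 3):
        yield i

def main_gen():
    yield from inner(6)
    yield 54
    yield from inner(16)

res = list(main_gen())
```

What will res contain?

Step 1: main_gen() delegates to inner(6):
  yield 6
  yield 7
  yield 8
Step 2: yield 54
Step 3: Delegates to inner(16):
  yield 16
  yield 17
  yield 18
Therefore res = [6, 7, 8, 54, 16, 17, 18].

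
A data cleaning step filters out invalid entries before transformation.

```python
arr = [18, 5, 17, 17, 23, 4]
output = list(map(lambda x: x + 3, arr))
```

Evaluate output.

Step 1: Apply lambda x: x + 3 to each element:
  18 -> 21
  5 -> 8
  17 -> 20
  17 -> 20
  23 -> 26
  4 -> 7
Therefore output = [21, 8, 20, 20, 26, 7].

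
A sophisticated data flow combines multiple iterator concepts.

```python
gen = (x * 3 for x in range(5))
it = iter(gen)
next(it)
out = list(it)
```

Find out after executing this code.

Step 1: Generator produces [0, 3, 6, 9, 12].
Step 2: next(it) consumes first element (0).
Step 3: list(it) collects remaining: [3, 6, 9, 12].
Therefore out = [3, 6, 9, 12].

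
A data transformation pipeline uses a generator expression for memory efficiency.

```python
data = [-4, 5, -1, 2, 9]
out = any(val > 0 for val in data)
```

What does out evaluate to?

Step 1: Check val > 0 for each element in [-4, 5, -1, 2, 9]:
  -4 > 0: False
  5 > 0: True
  -1 > 0: False
  2 > 0: True
  9 > 0: True
Step 2: any() returns True.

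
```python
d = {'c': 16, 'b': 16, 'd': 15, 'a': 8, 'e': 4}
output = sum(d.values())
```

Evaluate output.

Step 1: d.values() = [16, 16, 15, 8, 4].
Step 2: sum = 59.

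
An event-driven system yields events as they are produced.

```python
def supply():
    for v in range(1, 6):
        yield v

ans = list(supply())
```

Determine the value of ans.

Step 1: The generator yields each value from range(1, 6).
Step 2: list() consumes all yields: [1, 2, 3, 4, 5].
Therefore ans = [1, 2, 3, 4, 5].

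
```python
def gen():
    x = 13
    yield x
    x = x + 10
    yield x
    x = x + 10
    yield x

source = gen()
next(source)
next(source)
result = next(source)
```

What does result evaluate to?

Step 1: Trace through generator execution:
  Yield 1: x starts at 13, yield 13
  Yield 2: x = 13 + 10 = 23, yield 23
  Yield 3: x = 23 + 10 = 33, yield 33
Step 2: First next() gets 13, second next() gets the second value, third next() yields 33.
Therefore result = 33.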